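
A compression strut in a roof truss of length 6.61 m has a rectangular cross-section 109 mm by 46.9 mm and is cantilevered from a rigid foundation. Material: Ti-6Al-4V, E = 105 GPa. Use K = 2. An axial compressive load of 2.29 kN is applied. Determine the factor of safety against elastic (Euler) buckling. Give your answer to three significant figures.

Buckling occurs about the weak axis: I_min = h·b³/12 with b = 46.9 mm (the shorter side).
I_min = 109×46.9³/12 = 9.371×10^5 mm⁴
I = 9.371×10^5 mm⁴ = 9.371×10^-7 m⁴
Effective length L_e = K·L = 2 × 6.61 = 13.22 m
P_cr = π²EI / L_e² = π² × 105×10⁹ × 9.371×10^-7 / 13.22² = 5.556×10^3 N
Factor of safety n = P_cr / P = 5.5564 / 2.29 = 2.43

n ≈ 2.43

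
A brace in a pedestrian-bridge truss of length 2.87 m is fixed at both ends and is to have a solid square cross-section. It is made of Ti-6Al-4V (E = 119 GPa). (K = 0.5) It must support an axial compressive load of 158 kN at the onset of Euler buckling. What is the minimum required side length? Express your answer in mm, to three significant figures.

a ≈ 42.7 mm

L_e = K·L = 0.5 × 2.87 = 1.435 m
Required I = P_cr·L_e²/(π²E) = 1.580×10^5 × 1.435² / (π² × 1.19×10^11) = 2.770×10^-7 m⁴
I_req = 2.770×10^5 mm⁴
Solid square: I = a⁴/12  ⇒  a = (12I)^(1/4) = (12×2.770×10^5)^(1/4) = 42.7 mm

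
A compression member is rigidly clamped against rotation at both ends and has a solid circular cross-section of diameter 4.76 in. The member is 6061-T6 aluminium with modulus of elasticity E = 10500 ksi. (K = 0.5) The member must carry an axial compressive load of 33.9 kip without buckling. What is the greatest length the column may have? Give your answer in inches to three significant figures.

L_max ≈ 555 in

I = πd⁴/64 = π×4.76⁴/64 = 25.20 in⁴
At the buckling limit P_cr = P = 3.390×10^4 lb
From P_cr = π²EI/(K·L)²:  L = (1/K)·√(π²EI/P_cr) = (1/0.5)·√(π²×1.05×10^7×25.20/3.390×10^4)
L = 555 in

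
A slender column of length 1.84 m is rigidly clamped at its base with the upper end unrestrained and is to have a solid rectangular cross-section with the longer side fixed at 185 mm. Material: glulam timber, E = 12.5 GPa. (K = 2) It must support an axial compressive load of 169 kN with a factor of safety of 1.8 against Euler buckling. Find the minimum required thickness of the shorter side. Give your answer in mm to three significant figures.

b ≈ 129 mm

Required P_cr = n·P = 1.8 × 169 = 304.2 kN
L_e = K·L = 2 × 1.84 = 3.680 m
Required I = P_cr·L_e²/(π²E) = 3.042×10^5 × 3.680² / (π² × 1.25×10^10) = 3.339×10^-5 m⁴
I_req = 3.339×10^7 mm⁴
Rectangle, weak axis: I_min = h·b³/12 with h = 185 mm fixed  ⇒  b = (12I/h)^(1/3) = 129 mm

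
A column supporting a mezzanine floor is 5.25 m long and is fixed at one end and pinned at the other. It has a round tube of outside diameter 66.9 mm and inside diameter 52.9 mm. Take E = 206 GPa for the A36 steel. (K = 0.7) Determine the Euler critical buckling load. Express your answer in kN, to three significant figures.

P_cr ≈ 90.2 kN

d_o = 66.9 mm, d_i = 52.9 mm
I = π(d_o⁴ − d_i⁴)/64 = π(66.9⁴ − 52.90⁴)/64 = 5.989×10^5 mm⁴
I = 5.989×10^5 mm⁴ = 5.989×10^-7 m⁴
Effective length L_e = K·L = 0.7 × 5.25 = 3.675 m
P_cr = π²EI / L_e² = π² × 206×10⁹ × 5.989×10^-7 / 3.675² = 9.015×10^4 N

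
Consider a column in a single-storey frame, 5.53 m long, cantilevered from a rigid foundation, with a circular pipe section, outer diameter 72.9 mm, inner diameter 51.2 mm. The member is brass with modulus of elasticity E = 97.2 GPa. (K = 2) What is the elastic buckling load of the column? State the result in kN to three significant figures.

P_cr ≈ 8.23 kN

d_o = 72.9 mm, d_i = 51.2 mm
I = π(d_o⁴ − d_i⁴)/64 = π(72.9⁴ − 51.20⁴)/64 = 1.049×10^6 mm⁴
I = 1.049×10^6 mm⁴ = 1.049×10^-6 m⁴
Effective length L_e = K·L = 2 × 5.53 = 11.06 m
P_cr = π²EI / L_e² = π² × 97.2×10⁹ × 1.049×10^-6 / 11.06² = 8.227×10^3 N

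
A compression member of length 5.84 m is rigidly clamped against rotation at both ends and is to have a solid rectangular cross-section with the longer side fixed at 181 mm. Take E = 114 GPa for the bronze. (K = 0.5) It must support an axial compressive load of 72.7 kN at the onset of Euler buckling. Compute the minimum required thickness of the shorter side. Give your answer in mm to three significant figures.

L_e = K·L = 0.5 × 5.84 = 2.920 m
Required I = P_cr·L_e²/(π²E) = 7.270×10^4 × 2.920² / (π² × 1.14×10^11) = 5.509×10^-7 m⁴
I_req = 5.509×10^5 mm⁴
Rectangle, weak axis: I_min = h·b³/12 with h = 181 mm fixed  ⇒  b = (12I/h)^(1/3) = 33.2 mm

b ≈ 33.2 mm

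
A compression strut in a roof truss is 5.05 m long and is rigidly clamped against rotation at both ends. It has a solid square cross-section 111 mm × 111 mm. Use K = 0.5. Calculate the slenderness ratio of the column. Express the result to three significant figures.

λ ≈ 78.8

I = a⁴/12 = 111⁴/12 = 1.265×10^7 mm⁴
A = 1.232×10^4 mm²;  r_min = √(I/A) = √(1.265×10^7/1.232×10^4) = 32.04 mm
L_e = K·L = 0.5 × 5.05 m = 2.525 m = 2525.0 mm
λ = L_e / r_min = 2525.0 / 32.04 = 78.8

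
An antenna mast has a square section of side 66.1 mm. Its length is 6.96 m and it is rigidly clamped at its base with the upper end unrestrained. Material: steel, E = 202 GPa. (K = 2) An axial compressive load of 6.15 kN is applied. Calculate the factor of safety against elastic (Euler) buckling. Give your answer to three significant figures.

n ≈ 2.66

I = a⁴/12 = 66.1⁴/12 = 1.591×10^6 mm⁴
I = 1.591×10^6 mm⁴ = 1.591×10^-6 m⁴
Effective length L_e = K·L = 2 × 6.96 = 13.92 m
P_cr = π²EI / L_e² = π² × 202×10⁹ × 1.591×10^-6 / 13.92² = 1.637×10^4 N
Factor of safety n = P_cr / P = 16.368 / 6.15 = 2.66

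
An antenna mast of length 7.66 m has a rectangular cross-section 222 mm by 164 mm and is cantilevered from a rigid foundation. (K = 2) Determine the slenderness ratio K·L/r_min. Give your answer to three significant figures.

Buckling occurs about the weak axis: I_min = h·b³/12 with b = 164 mm (the shorter side).
I_min = 222×164³/12 = 8.160×10^7 mm⁴
A = 3.641×10^4 mm²;  r_min = √(I/A) = √(8.160×10^7/3.641×10^4) = 47.34 mm
L_e = K·L = 2 × 7.66 m = 15.32 m = 15320 mm
λ = L_e / r_min = 15320 / 47.34 = 324

λ ≈ 324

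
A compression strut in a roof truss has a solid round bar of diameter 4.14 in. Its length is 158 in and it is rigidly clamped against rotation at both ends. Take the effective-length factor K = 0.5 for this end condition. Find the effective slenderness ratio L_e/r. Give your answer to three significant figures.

λ ≈ 76.3

For a solid circle r = d/4 = 4.14/4 = 1.035 in
L_e = K·L = 0.5 × 158 = 79.00 in
λ = L_e / r_min = 79.000 / 1.035 = 76.3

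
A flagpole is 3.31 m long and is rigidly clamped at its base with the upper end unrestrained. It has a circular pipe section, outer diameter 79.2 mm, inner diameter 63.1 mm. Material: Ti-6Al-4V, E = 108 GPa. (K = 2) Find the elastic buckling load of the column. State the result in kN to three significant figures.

P_cr ≈ 28.0 kN

d_o = 79.2 mm, d_i = 63.1 mm
I = π(d_o⁴ − d_i⁴)/64 = π(79.2⁴ − 63.10⁴)/64 = 1.153×10^6 mm⁴
I = 1.153×10^6 mm⁴ = 1.153×10^-6 m⁴
Effective length L_e = K·L = 2 × 3.31 = 6.620 m
P_cr = π²EI / L_e² = π² × 108×10⁹ × 1.153×10^-6 / 6.620² = 2.805×10^4 N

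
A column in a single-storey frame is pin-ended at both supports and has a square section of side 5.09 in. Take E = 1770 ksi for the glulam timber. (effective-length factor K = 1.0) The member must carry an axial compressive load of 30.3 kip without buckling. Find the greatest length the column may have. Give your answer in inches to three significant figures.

I = a⁴/12 = 5.09⁴/12 = 55.94 in⁴
At the buckling limit P_cr = P = 3.030×10^4 lb
From P_cr = π²EI/(K·L)²:  L = (1/K)·√(π²EI/P_cr) = (1/1)·√(π²×1.77×10^6×55.94/3.030×10^4)
L = 180 in

L_max ≈ 180 in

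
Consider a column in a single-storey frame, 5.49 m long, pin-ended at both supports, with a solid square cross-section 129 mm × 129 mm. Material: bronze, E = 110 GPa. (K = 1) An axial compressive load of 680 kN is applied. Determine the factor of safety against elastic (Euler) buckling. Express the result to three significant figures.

n ≈ 1.22

I = a⁴/12 = 129⁴/12 = 2.308×10^7 mm⁴
I = 2.308×10^7 mm⁴ = 2.308×10^-5 m⁴
Effective length L_e = K·L = 1 × 5.49 = 5.490 m
P_cr = π²EI / L_e² = π² × 110×10⁹ × 2.308×10^-5 / 5.490² = 8.312×10^5 N
Factor of safety n = P_cr / P = 831.24 / 680 = 1.22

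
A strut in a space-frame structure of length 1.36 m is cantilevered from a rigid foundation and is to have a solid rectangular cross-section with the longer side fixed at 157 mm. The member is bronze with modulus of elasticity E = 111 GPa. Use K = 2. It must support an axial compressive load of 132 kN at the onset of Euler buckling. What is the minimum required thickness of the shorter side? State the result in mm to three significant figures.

b ≈ 40.8 mm

L_e = K·L = 2 × 1.36 = 2.720 m
Required I = P_cr·L_e²/(π²E) = 1.320×10^5 × 2.720² / (π² × 1.11×10^11) = 8.914×10^-7 m⁴
I_req = 8.914×10^5 mm⁴
Rectangle, weak axis: I_min = h·b³/12 with h = 157 mm fixed  ⇒  b = (12I/h)^(1/3) = 40.8 mm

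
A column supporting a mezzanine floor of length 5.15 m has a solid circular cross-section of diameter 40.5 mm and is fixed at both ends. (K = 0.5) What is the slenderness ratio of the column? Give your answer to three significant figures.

For a solid circle r = d/4 = 40.5/4 = 10.12 mm
L_e = K·L = 0.5 × 5.15 m = 2.575 m = 2575.0 mm
λ = L_e / r_min = 2575.0 / 10.12 = 254

λ ≈ 254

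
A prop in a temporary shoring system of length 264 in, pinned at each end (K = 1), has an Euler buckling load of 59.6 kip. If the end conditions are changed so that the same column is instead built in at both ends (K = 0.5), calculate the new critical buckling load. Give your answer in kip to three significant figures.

P_cr ≈ 238 kip

P_cr ∝ 1/K², so P_cr,new = P_cr,old × (K_old/K_new)² = 59.6 × (1/0.5)²
= 59.6 × 4.000 = 238 kip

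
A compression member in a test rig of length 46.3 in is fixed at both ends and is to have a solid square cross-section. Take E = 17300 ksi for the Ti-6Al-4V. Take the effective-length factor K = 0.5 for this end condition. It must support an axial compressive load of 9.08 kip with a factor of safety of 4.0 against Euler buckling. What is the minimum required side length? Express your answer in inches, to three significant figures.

a ≈ 1.08 in

Required P_cr = n·P = 4.0 × 9.08 = 36.32 kip
L_e = K·L = 0.5 × 46.3 = 23.15 in
Required I = P_cr·L_e²/(π²E) = 3.632×10^4 × 23.15² / (π² × 1.73×10^7) = 0.1140 in⁴
Solid square: I = a⁴/12  ⇒  a = (12I)^(1/4) = (12×0.1140)^(1/4) = 1.08 in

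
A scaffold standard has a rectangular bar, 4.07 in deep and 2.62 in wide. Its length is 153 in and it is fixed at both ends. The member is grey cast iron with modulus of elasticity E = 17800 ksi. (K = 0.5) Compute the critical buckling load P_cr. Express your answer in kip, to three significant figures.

P_cr ≈ 183 kip

Buckling occurs about the weak axis: I_min = h·b³/12 with b = 2.62 in (the shorter side).
I_min = 4.07×2.62³/12 = 6.100 in⁴
Effective length L_e = K·L = 0.5 × 153 = 76.50 in
P_cr = π²EI / L_e² = π² × 17800×10³ × 6.100 / 76.50² = 1.831×10^5 lb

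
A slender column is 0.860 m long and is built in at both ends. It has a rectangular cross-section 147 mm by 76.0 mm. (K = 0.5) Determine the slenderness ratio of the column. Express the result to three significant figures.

λ ≈ 19.6

Buckling occurs about the weak axis: I_min = h·b³/12 with b = 76.0 mm (the shorter side).
I_min = 147×76.0³/12 = 5.377×10^6 mm⁴
A = 1.117×10^4 mm²;  r_min = √(I/A) = √(5.377×10^6/1.117×10^4) = 21.94 mm
L_e = K·L = 0.5 × 0.860 m = 0.4300 m = 430.00 mm
λ = L_e / r_min = 430.00 / 21.94 = 19.6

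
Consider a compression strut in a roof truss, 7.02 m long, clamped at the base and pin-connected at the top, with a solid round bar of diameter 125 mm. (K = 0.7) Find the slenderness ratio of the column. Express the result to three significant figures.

λ ≈ 157

I = πd⁴/64 = π×125⁴/64 = 1.198×10^7 mm⁴
A = 1.227×10^4 mm²;  r_min = √(I/A) = √(1.198×10^7/1.227×10^4) = 31.25 mm
L_e = K·L = 0.7 × 7.02 m = 4.914 m = 4914.0 mm
λ = L_e / r_min = 4914.0 / 31.25 = 157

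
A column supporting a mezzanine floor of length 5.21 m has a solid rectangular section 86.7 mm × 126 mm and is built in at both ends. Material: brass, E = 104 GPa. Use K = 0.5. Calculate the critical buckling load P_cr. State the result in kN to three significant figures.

P_cr ≈ 1040 kN

Buckling occurs about the weak axis: I_min = h·b³/12 with b = 86.7 mm (the shorter side).
I_min = 126×86.7³/12 = 6.843×10^6 mm⁴
I = 6.843×10^6 mm⁴ = 6.843×10^-6 m⁴
Effective length L_e = K·L = 0.5 × 5.21 = 2.605 m
P_cr = π²EI / L_e² = π² × 104×10⁹ × 6.843×10^-6 / 2.605² = 1.035×10^6 N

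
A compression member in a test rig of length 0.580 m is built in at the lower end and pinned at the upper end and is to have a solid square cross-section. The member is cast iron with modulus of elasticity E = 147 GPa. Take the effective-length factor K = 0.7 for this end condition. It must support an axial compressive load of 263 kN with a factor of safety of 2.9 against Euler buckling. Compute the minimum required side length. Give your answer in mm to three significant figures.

Required P_cr = n·P = 2.9 × 263 = 762.7 kN
L_e = K·L = 0.7 × 0.580 = 0.4060 m
Required I = P_cr·L_e²/(π²E) = 7.627×10^5 × 0.4060² / (π² × 1.47×10^11) = 8.665×10^-8 m⁴
I_req = 8.665×10^4 mm⁴
Solid square: I = a⁴/12  ⇒  a = (12I)^(1/4) = (12×8.665×10^4)^(1/4) = 31.9 mm

a ≈ 31.9 mm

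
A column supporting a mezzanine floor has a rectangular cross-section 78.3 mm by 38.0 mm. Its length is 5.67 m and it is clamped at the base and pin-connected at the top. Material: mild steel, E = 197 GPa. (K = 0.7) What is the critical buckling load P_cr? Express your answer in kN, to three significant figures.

Buckling occurs about the weak axis: I_min = h·b³/12 with b = 38.0 mm (the shorter side).
I_min = 78.3×38.0³/12 = 3.580×10^5 mm⁴
I = 3.580×10^5 mm⁴ = 3.580×10^-7 m⁴
Effective length L_e = K·L = 0.7 × 5.67 = 3.969 m
P_cr = π²EI / L_e² = π² × 197×10⁹ × 3.580×10^-7 / 3.969² = 4.419×10^4 N

P_cr ≈ 44.2 kN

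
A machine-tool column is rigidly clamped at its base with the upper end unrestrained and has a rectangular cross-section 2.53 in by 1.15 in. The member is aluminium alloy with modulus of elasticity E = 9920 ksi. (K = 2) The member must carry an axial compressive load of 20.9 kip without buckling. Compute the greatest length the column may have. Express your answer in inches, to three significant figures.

L_max ≈ 19.4 in

Buckling occurs about the weak axis: I_min = h·b³/12 with b = 1.15 in (the shorter side).
I_min = 2.53×1.15³/12 = 0.3207 in⁴
At the buckling limit P_cr = P = 2.090×10^4 lb
From P_cr = π²EI/(K·L)²:  L = (1/K)·√(π²EI/P_cr) = (1/2)·√(π²×9.92×10^6×0.3207/2.090×10^4)
L = 19.4 in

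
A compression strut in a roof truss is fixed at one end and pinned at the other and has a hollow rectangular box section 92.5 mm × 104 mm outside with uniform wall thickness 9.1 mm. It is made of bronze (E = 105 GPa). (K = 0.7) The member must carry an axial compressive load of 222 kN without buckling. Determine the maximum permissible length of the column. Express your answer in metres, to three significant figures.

L_max ≈ 6.12 m

Inner dimensions: h_i = 104 − 2×9.1 = 85.80 mm, b_i = 92.5 − 2×9.1 = 74.30 mm
Weak-axis I_min = (h_o·b_o³ − h_i·b_i³)/12 with b_o = 92.5, b_i = 74.30 mm (shorter outer/inner sides).
I_min = (104×92.5³ − 85.80×74.30³)/12 = 3.927×10^6 mm⁴
I = 3.927×10^-6 m⁴
At the buckling limit P_cr = P = 2.220×10^5 N
From P_cr = π²EI/(K·L)²:  L = (1/K)·√(π²EI/P_cr) = (1/0.7)·√(π²×1.05×10^11×3.927×10^-6/2.220×10^5)
L = 6.12 m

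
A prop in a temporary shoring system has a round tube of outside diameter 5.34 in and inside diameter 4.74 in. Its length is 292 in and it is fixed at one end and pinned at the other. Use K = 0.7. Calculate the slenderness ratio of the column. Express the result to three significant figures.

λ ≈ 115

d_o = 5.34 in, d_i = 4.74 in
I = π(d_o⁴ − d_i⁴)/64 = π(5.34⁴ − 4.740⁴)/64 = 15.14 in⁴
A = 4.750 in²;  r_min = √(I/A) = √(15.14/4.750) = 1.785 in
L_e = K·L = 0.7 × 292 = 204.4 in
λ = L_e / r_min = 204.40 / 1.785 = 115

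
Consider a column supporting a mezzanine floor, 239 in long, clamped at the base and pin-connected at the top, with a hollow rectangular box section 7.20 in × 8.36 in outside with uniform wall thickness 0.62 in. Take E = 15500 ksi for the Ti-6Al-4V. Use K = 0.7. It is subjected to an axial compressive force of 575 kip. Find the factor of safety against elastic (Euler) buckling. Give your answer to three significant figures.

n ≈ 1.28

Inner dimensions: h_i = 8.36 − 2×0.62 = 7.120 in, b_i = 7.20 − 2×0.62 = 5.960 in
Weak-axis I_min = (h_o·b_o³ − h_i·b_i³)/12 with b_o = 7.20, b_i = 5.960 in (shorter outer/inner sides).
I_min = (8.36×7.20³ − 7.120×5.960³)/12 = 134.4 in⁴
Effective length L_e = K·L = 0.7 × 239 = 167.3 in
P_cr = π²EI / L_e² = π² × 15500×10³ × 134.4 / 167.3² = 7.347×10^5 lb
Factor of safety n = P_cr / P = 734.66 / 575 = 1.28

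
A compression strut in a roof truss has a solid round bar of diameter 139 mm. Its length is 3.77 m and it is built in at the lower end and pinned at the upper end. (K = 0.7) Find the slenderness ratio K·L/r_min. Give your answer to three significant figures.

λ ≈ 75.9

For a solid circle r = d/4 = 139/4 = 34.75 mm
L_e = K·L = 0.7 × 3.77 m = 2.639 m = 2639.0 mm
λ = L_e / r_min = 2639.0 / 34.75 = 75.9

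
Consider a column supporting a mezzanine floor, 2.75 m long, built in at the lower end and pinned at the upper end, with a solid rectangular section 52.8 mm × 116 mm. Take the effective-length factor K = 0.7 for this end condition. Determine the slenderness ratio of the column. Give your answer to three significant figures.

For a rectangle r_min = b/√12 = 52.8/√12 = 15.24 mm
L_e = K·L = 0.7 × 2.75 m = 1.925 m = 1925.0 mm
λ = L_e / r_min = 1925.0 / 15.24 = 126

λ ≈ 126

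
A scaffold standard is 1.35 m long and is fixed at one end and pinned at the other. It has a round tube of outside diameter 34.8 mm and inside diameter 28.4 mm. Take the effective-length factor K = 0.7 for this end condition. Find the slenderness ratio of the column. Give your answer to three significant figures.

λ ≈ 84.2

d_o = 34.8 mm, d_i = 28.4 mm
I = π(d_o⁴ − d_i⁴)/64 = π(34.8⁴ − 28.40⁴)/64 = 4.006×10^4 mm⁴
A = 317.7 mm²;  r_min = √(I/A) = √(4.006×10^4/317.7) = 11.23 mm
L_e = K·L = 0.7 × 1.35 m = 0.9450 m = 945.00 mm
λ = L_e / r_min = 945.00 / 11.23 = 84.2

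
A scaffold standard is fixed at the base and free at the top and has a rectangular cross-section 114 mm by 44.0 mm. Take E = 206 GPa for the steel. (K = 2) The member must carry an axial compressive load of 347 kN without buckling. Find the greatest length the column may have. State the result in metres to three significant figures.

Buckling occurs about the weak axis: I_min = h·b³/12 with b = 44.0 mm (the shorter side).
I_min = 114×44.0³/12 = 8.092×10^5 mm⁴
I = 8.092×10^-7 m⁴
At the buckling limit P_cr = P = 3.470×10^5 N
From P_cr = π²EI/(K·L)²:  L = (1/K)·√(π²EI/P_cr) = (1/2)·√(π²×2.06×10^11×8.092×10^-7/3.470×10^5)
L = 1.09 m

L_max ≈ 1.09 m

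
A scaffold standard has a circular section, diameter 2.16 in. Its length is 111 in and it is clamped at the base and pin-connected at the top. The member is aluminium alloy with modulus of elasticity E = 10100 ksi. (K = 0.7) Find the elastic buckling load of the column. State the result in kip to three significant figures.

P_cr ≈ 17.6 kip

I = πd⁴/64 = π×2.16⁴/64 = 1.069 in⁴
Effective length L_e = K·L = 0.7 × 111 = 77.70 in
P_cr = π²EI / L_e² = π² × 10100×10³ × 1.069 / 77.70² = 1.764×10^4 lb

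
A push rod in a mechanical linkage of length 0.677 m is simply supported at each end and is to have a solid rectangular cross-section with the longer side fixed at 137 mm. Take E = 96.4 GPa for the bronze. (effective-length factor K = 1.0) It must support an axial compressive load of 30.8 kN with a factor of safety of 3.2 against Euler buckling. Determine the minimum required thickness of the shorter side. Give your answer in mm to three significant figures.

Required P_cr = n·P = 3.2 × 30.8 = 98.56 kN
L_e = K·L = 1 × 0.677 = 0.6770 m
Required I = P_cr·L_e²/(π²E) = 9.856×10^4 × 0.6770² / (π² × 9.64×10^10) = 4.748×10^-8 m⁴
I_req = 4.748×10^4 mm⁴
Rectangle, weak axis: I_min = h·b³/12 with h = 137 mm fixed  ⇒  b = (12I/h)^(1/3) = 16.1 mm

b ≈ 16.1 mm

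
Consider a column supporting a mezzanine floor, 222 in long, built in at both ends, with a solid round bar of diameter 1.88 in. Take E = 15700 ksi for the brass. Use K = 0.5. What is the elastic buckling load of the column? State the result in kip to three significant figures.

I = πd⁴/64 = π×1.88⁴/64 = 0.6132 in⁴
Effective length L_e = K·L = 0.5 × 222 = 111.0 in
P_cr = π²EI / L_e² = π² × 15700×10³ × 0.6132 / 111.0² = 7.712×10^3 lb

P_cr ≈ 7.71 kip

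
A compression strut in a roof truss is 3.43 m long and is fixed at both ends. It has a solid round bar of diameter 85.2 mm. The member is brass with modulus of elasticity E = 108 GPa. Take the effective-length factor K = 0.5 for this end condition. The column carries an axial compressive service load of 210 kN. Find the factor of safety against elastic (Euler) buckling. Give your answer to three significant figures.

n ≈ 4.46

I = πd⁴/64 = π×85.2⁴/64 = 2.587×10^6 mm⁴
I = 2.587×10^6 mm⁴ = 2.587×10^-6 m⁴
Effective length L_e = K·L = 0.5 × 3.43 = 1.715 m
P_cr = π²EI / L_e² = π² × 108×10⁹ × 2.587×10^-6 / 1.715² = 9.374×10^5 N
Factor of safety n = P_cr / P = 937.40 / 210 = 4.46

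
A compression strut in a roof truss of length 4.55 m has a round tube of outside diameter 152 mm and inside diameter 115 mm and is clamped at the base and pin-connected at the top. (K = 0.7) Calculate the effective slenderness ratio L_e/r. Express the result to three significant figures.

λ ≈ 66.8

d_o = 152 mm, d_i = 115 mm
I = π(d_o⁴ − d_i⁴)/64 = π(152⁴ − 115.0⁴)/64 = 1.762×10^7 mm⁴
A = 7.759×10^3 mm²;  r_min = √(I/A) = √(1.762×10^7/7.759×10^3) = 47.65 mm
L_e = K·L = 0.7 × 4.55 m = 3.185 m = 3185.0 mm
λ = L_e / r_min = 3185.0 / 47.65 = 66.8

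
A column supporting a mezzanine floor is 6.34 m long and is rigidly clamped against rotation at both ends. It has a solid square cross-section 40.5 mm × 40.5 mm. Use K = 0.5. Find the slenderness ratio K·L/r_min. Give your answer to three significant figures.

For a square r = a/√12 = 40.5/√12 = 11.69 mm
L_e = K·L = 0.5 × 6.34 m = 3.170 m = 3170.0 mm
λ = L_e / r_min = 3170.0 / 11.69 = 271

λ ≈ 271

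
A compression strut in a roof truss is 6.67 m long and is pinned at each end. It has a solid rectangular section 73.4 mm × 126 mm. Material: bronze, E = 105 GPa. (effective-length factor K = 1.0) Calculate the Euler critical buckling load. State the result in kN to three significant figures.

P_cr ≈ 96.7 kN

Buckling occurs about the weak axis: I_min = h·b³/12 with b = 73.4 mm (the shorter side).
I_min = 126×73.4³/12 = 4.152×10^6 mm⁴
I = 4.152×10^6 mm⁴ = 4.152×10^-6 m⁴
Effective length L_e = K·L = 1 × 6.67 = 6.670 m
P_cr = π²EI / L_e² = π² × 105×10⁹ × 4.152×10^-6 / 6.670² = 9.672×10^4 N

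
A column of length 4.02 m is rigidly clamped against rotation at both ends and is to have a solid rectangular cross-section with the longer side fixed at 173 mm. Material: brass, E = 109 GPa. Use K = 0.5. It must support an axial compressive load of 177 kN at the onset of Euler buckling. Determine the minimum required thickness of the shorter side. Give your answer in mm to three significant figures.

L_e = K·L = 0.5 × 4.02 = 2.010 m
Required I = P_cr·L_e²/(π²E) = 1.770×10^5 × 2.010² / (π² × 1.09×10^11) = 6.647×10^-7 m⁴
I_req = 6.647×10^5 mm⁴
Rectangle, weak axis: I_min = h·b³/12 with h = 173 mm fixed  ⇒  b = (12I/h)^(1/3) = 35.9 mm

b ≈ 35.9 mm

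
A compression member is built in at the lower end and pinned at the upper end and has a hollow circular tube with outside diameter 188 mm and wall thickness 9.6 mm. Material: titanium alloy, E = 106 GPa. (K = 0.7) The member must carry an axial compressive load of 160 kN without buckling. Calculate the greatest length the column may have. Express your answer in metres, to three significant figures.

Inner diameter d_i = 188 − 2×9.6 = 168.8 mm
I = π(d_o⁴ − d_i⁴)/64 = π(188⁴ − 168.8⁴)/64 = 2.147×10^7 mm⁴
I = 2.147×10^-5 m⁴
At the buckling limit P_cr = P = 1.600×10^5 N
From P_cr = π²EI/(K·L)²:  L = (1/K)·√(π²EI/P_cr) = (1/0.7)·√(π²×1.06×10^11×2.147×10^-5/1.600×10^5)
L = 16.9 m

L_max ≈ 16.9 m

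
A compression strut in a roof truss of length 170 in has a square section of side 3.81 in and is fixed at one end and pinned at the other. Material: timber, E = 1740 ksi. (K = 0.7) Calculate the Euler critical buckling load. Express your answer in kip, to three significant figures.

I = a⁴/12 = 3.81⁴/12 = 17.56 in⁴
Effective length L_e = K·L = 0.7 × 170 = 119.0 in
P_cr = π²EI / L_e² = π² × 1740×10³ × 17.56 / 119.0² = 2.129×10^4 lb

P_cr ≈ 21.3 kip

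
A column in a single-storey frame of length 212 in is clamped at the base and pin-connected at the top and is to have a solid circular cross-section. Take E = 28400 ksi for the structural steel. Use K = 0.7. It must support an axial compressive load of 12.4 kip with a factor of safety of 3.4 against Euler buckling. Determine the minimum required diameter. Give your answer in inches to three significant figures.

Required P_cr = n·P = 3.4 × 12.4 = 42.16 kip
L_e = K·L = 0.7 × 212 = 148.4 in
Required I = P_cr·L_e²/(π²E) = 4.216×10^4 × 148.4² / (π² × 2.84×10^7) = 3.312 in⁴
Solid circle: I = πd⁴/64  ⇒  d = (64I/π)^(1/4) = (64×3.312/π)^(1/4) = 2.87 in

d ≈ 2.87 in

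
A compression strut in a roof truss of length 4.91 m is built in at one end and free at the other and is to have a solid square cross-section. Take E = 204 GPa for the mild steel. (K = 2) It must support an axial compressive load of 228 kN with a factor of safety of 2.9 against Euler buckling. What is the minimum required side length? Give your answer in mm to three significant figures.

a ≈ 140 mm

Required P_cr = n·P = 2.9 × 228 = 661.2 kN
L_e = K·L = 2 × 4.91 = 9.820 m
Required I = P_cr·L_e²/(π²E) = 6.612×10^5 × 9.820² / (π² × 2.04×10^11) = 3.167×10^-5 m⁴
I_req = 3.167×10^7 mm⁴
Solid square: I = a⁴/12  ⇒  a = (12I)^(1/4) = (12×3.167×10^7)^(1/4) = 140 mm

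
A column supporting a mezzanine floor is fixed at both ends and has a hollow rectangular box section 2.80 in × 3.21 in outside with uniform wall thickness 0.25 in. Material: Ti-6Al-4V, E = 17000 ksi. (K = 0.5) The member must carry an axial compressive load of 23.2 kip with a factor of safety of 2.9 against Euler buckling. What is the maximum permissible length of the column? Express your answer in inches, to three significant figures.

L_max ≈ 177 in

Inner dimensions: h_i = 3.21 − 2×0.25 = 2.710 in, b_i = 2.80 − 2×0.25 = 2.300 in
Weak-axis I_min = (h_o·b_o³ − h_i·b_i³)/12 with b_o = 2.80, b_i = 2.300 in (shorter outer/inner sides).
I_min = (3.21×2.80³ − 2.710×2.300³)/12 = 3.124 in⁴
Required critical load P_cr = n·P = 2.9 × 23.2 = 67.28 kip = 6.728×10^4 lb
From P_cr = π²EI/(K·L)²:  L = (1/K)·√(π²EI/P_cr) = (1/0.5)·√(π²×1.70×10^7×3.124/6.728×10^4)
L = 177 in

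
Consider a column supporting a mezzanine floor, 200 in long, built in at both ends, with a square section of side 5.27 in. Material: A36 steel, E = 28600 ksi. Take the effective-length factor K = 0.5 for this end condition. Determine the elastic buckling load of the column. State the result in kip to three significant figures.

I = a⁴/12 = 5.27⁴/12 = 64.28 in⁴
Effective length L_e = K·L = 0.5 × 200 = 100.0 in
P_cr = π²EI / L_e² = π² × 28600×10³ × 64.28 / 100.0² = 1.814×10^6 lb

P_cr ≈ 1810 kip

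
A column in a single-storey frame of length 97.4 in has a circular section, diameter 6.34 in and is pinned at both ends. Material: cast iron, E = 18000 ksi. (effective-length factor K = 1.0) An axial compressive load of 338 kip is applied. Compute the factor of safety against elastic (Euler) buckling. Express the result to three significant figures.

n ≈ 4.39

I = πd⁴/64 = π×6.34⁴/64 = 79.31 in⁴
Effective length L_e = K·L = 1 × 97.4 = 97.40 in
P_cr = π²EI / L_e² = π² × 18000×10³ × 79.31 / 97.40² = 1.485×10^6 lb
Factor of safety n = P_cr / P = 1485.2 / 338 = 4.39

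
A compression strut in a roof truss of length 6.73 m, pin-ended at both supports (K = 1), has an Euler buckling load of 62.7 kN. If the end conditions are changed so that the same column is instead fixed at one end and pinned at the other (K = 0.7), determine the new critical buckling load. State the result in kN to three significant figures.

P_cr ≈ 128 kN

P_cr ∝ 1/K², so P_cr,new = P_cr,old × (K_old/K_new)² = 62.7 × (1/0.7)²
= 62.7 × 2.041 = 128 kN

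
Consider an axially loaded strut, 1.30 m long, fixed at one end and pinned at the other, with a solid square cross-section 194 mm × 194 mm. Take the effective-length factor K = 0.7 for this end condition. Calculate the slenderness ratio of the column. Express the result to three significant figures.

I = a⁴/12 = 194⁴/12 = 1.180×10^8 mm⁴
A = 3.764×10^4 mm²;  r_min = √(I/A) = √(1.180×10^8/3.764×10^4) = 56.00 mm
L_e = K·L = 0.7 × 1.30 m = 0.9100 m = 910.00 mm
λ = L_e / r_min = 910.00 / 56.00 = 16.2

λ ≈ 16.2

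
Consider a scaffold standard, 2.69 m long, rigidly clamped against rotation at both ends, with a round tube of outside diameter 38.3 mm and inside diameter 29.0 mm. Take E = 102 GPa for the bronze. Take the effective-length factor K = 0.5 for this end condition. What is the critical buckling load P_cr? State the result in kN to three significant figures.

P_cr ≈ 39.5 kN

d_o = 38.3 mm, d_i = 29.0 mm
I = π(d_o⁴ − d_i⁴)/64 = π(38.3⁴ − 29.00⁴)/64 = 7.091×10^4 mm⁴
I = 7.091×10^4 mm⁴ = 7.091×10^-8 m⁴
Effective length L_e = K·L = 0.5 × 2.69 = 1.345 m
P_cr = π²EI / L_e² = π² × 102×10⁹ × 7.091×10^-8 / 1.345² = 3.946×10^4 N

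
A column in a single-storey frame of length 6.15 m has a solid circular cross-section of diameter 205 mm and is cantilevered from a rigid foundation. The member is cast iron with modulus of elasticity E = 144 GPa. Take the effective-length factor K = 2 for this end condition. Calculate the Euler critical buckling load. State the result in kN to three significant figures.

I = πd⁴/64 = π×205⁴/64 = 8.669×10^7 mm⁴
I = 8.669×10^7 mm⁴ = 8.669×10^-5 m⁴
Effective length L_e = K·L = 2 × 6.15 = 12.30 m
P_cr = π²EI / L_e² = π² × 144×10⁹ × 8.669×10^-5 / 12.30² = 8.144×10^5 N

P_cr ≈ 814 kN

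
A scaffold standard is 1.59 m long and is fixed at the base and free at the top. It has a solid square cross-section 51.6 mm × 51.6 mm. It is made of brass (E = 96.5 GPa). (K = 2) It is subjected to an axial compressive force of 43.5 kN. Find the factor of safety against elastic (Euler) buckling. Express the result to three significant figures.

n ≈ 1.28

I = a⁴/12 = 51.6⁴/12 = 5.908×10^5 mm⁴
I = 5.908×10^5 mm⁴ = 5.908×10^-7 m⁴
Effective length L_e = K·L = 2 × 1.59 = 3.180 m
P_cr = π²EI / L_e² = π² × 96.5×10⁹ × 5.908×10^-7 / 3.180² = 5.564×10^4 N
Factor of safety n = P_cr / P = 55.640 / 43.5 = 1.28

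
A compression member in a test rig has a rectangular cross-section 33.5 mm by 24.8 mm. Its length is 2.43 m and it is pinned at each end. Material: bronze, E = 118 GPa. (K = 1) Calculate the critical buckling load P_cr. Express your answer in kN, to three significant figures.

Buckling occurs about the weak axis: I_min = h·b³/12 with b = 24.8 mm (the shorter side).
I_min = 33.5×24.8³/12 = 4.258×10^4 mm⁴
I = 4.258×10^4 mm⁴ = 4.258×10^-8 m⁴
Effective length L_e = K·L = 1 × 2.43 = 2.430 m
P_cr = π²EI / L_e² = π² × 118×10⁹ × 4.258×10^-8 / 2.430² = 8.398×10^3 N

P_cr ≈ 8.40 kN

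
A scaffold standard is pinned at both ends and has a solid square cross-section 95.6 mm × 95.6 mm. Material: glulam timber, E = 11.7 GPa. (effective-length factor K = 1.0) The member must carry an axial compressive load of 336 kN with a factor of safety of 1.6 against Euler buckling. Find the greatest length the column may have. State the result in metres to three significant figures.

L_max ≈ 1.22 m

I = a⁴/12 = 95.6⁴/12 = 6.961×10^6 mm⁴
I = 6.961×10^-6 m⁴
Required critical load P_cr = n·P = 1.6 × 336 = 537.6 kN = 5.376×10^5 N
From P_cr = π²EI/(K·L)²:  L = (1/K)·√(π²EI/P_cr) = (1/1)·√(π²×1.17×10^10×6.961×10^-6/5.376×10^5)
L = 1.22 m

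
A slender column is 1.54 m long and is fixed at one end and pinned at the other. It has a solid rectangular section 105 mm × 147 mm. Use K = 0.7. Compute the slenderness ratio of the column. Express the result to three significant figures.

λ ≈ 35.6

For a rectangle r_min = b/√12 = 105/√12 = 30.31 mm
L_e = K·L = 0.7 × 1.54 m = 1.078 m = 1078.0 mm
λ = L_e / r_min = 1078.0 / 30.31 = 35.6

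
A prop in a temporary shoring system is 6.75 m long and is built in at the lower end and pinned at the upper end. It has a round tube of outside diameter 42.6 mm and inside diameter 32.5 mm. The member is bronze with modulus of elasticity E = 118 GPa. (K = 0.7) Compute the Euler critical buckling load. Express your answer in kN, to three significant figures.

P_cr ≈ 5.58 kN

d_o = 42.6 mm, d_i = 32.5 mm
I = π(d_o⁴ − d_i⁴)/64 = π(42.6⁴ − 32.50⁴)/64 = 1.069×10^5 mm⁴
I = 1.069×10^5 mm⁴ = 1.069×10^-7 m⁴
Effective length L_e = K·L = 0.7 × 6.75 = 4.725 m
P_cr = π²EI / L_e² = π² × 118×10⁹ × 1.069×10^-7 / 4.725² = 5.576×10^3 N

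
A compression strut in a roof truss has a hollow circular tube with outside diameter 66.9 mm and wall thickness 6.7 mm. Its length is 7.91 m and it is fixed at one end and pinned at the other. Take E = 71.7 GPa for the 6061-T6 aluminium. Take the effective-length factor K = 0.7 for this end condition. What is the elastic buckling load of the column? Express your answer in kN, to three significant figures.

P_cr ≈ 13.4 kN

Inner diameter d_i = 66.9 − 2×6.7 = 53.50 mm
I = π(d_o⁴ − d_i⁴)/64 = π(66.9⁴ − 53.50⁴)/64 = 5.811×10^5 mm⁴
I = 5.811×10^5 mm⁴ = 5.811×10^-7 m⁴
Effective length L_e = K·L = 0.7 × 7.91 = 5.537 m
P_cr = π²EI / L_e² = π² × 71.7×10⁹ × 5.811×10^-7 / 5.537² = 1.341×10^4 N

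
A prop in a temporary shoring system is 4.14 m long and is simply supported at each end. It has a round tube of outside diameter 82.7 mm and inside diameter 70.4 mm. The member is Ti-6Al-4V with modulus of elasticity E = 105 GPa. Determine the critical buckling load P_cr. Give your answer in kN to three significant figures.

d_o = 82.7 mm, d_i = 70.4 mm
I = π(d_o⁴ − d_i⁴)/64 = π(82.7⁴ − 70.40⁴)/64 = 1.090×10^6 mm⁴
I = 1.090×10^6 mm⁴ = 1.090×10^-6 m⁴
Effective length L_e = K·L = 1 × 4.14 = 4.140 m
P_cr = π²EI / L_e² = π² × 105×10⁹ × 1.090×10^-6 / 4.140² = 6.593×10^4 N

P_cr ≈ 65.9 kN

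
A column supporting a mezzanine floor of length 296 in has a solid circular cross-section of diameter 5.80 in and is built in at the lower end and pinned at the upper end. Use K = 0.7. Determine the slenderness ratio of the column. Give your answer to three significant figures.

For a solid circle r = d/4 = 5.80/4 = 1.450 in
L_e = K·L = 0.7 × 296 = 207.2 in
λ = L_e / r_min = 207.20 / 1.450 = 143

λ ≈ 143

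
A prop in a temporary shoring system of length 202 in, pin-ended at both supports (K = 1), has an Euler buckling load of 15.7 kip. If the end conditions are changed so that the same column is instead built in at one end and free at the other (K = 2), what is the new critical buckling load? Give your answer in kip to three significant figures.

P_cr ≈ 3.92 kip

P_cr ∝ 1/K², so P_cr,new = P_cr,old × (K_old/K_new)² = 15.7 × (1/2)²
= 15.7 × 0.2500 = 3.92 kip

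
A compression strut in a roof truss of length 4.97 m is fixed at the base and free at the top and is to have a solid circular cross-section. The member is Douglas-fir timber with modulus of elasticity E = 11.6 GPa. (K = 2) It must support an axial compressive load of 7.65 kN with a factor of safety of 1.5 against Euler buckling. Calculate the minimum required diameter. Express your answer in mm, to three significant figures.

d ≈ 119 mm

Required P_cr = n·P = 1.5 × 7.65 = 11.48 kN
L_e = K·L = 2 × 4.97 = 9.940 m
Required I = P_cr·L_e²/(π²E) = 1.147×10^4 × 9.940² / (π² × 1.16×10^10) = 9.903×10^-6 m⁴
I_req = 9.903×10^6 mm⁴
Solid circle: I = πd⁴/64  ⇒  d = (64I/π)^(1/4) = (64×9.903×10^6/π)^(1/4) = 119 mm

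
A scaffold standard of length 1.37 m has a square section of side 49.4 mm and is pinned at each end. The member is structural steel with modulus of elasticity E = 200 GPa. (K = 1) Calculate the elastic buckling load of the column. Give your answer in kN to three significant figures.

P_cr ≈ 522 kN

I = a⁴/12 = 49.4⁴/12 = 4.963×10^5 mm⁴
I = 4.963×10^5 mm⁴ = 4.963×10^-7 m⁴
Effective length L_e = K·L = 1 × 1.37 = 1.370 m
P_cr = π²EI / L_e² = π² × 200×10⁹ × 4.963×10^-7 / 1.370² = 5.219×10^5 N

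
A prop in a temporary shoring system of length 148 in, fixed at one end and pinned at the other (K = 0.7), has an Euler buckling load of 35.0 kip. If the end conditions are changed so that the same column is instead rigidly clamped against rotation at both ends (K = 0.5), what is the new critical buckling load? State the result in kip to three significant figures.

P_cr ∝ 1/K², so P_cr,new = P_cr,old × (K_old/K_new)² = 35.0 × (0.7/0.5)²
= 35.0 × 1.960 = 68.6 kip

P_cr ≈ 68.6 kip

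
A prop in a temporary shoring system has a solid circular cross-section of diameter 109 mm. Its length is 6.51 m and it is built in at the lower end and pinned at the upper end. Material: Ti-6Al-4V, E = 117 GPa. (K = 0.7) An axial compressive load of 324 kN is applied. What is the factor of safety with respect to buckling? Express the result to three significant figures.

n ≈ 1.19

I = πd⁴/64 = π×109⁴/64 = 6.929×10^6 mm⁴
I = 6.929×10^6 mm⁴ = 6.929×10^-6 m⁴
Effective length L_e = K·L = 0.7 × 6.51 = 4.557 m
P_cr = π²EI / L_e² = π² × 117×10⁹ × 6.929×10^-6 / 4.557² = 3.853×10^5 N
Factor of safety n = P_cr / P = 385.30 / 324 = 1.19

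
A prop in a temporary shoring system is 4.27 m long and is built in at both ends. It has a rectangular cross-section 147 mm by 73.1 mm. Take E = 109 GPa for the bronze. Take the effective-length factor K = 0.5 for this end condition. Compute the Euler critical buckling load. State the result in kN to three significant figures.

P_cr ≈ 1130 kN

Buckling occurs about the weak axis: I_min = h·b³/12 with b = 73.1 mm (the shorter side).
I_min = 147×73.1³/12 = 4.785×10^6 mm⁴
I = 4.785×10^6 mm⁴ = 4.785×10^-6 m⁴
Effective length L_e = K·L = 0.5 × 4.27 = 2.135 m
P_cr = π²EI / L_e² = π² × 109×10⁹ × 4.785×10^-6 / 2.135² = 1.129×10^6 N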